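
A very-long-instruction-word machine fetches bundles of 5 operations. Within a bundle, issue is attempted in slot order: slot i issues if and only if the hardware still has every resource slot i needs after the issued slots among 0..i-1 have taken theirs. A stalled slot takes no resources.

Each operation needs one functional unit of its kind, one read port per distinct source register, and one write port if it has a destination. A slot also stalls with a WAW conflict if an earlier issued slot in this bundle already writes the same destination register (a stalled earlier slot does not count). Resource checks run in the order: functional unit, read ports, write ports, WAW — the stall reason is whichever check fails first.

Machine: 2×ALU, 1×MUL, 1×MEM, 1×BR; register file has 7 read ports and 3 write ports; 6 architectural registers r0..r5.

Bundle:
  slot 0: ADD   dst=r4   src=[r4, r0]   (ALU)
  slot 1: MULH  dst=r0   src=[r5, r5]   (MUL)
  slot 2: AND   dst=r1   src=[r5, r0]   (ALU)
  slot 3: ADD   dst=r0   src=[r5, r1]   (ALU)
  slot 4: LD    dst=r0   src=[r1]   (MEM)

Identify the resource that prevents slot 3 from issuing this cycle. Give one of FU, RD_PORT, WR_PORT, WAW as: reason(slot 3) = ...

reason(slot 3) = FU

#0 ALU src=r4,r0 dispatched  <A:1 Mu:1 Ld:1 B:1 rd:5 wr:2>
#1 MUL src=r5,r5 dispatched  <A:1 Mu:0 Ld:1 B:1 rd:4 wr:1>
#2 ALU src=r5,r0 dispatched  <A:0 Mu:0 Ld:1 B:1 rd:2 wr:0>
#3 ALU src=r5,r1 held:FU  <A:0 Mu:0 Ld:1 B:1 rd:2 wr:0>
#4 MEM src=r1 held:WR_PORT  <A:0 Mu:0 Ld:1 B:1 rd:2 wr:0>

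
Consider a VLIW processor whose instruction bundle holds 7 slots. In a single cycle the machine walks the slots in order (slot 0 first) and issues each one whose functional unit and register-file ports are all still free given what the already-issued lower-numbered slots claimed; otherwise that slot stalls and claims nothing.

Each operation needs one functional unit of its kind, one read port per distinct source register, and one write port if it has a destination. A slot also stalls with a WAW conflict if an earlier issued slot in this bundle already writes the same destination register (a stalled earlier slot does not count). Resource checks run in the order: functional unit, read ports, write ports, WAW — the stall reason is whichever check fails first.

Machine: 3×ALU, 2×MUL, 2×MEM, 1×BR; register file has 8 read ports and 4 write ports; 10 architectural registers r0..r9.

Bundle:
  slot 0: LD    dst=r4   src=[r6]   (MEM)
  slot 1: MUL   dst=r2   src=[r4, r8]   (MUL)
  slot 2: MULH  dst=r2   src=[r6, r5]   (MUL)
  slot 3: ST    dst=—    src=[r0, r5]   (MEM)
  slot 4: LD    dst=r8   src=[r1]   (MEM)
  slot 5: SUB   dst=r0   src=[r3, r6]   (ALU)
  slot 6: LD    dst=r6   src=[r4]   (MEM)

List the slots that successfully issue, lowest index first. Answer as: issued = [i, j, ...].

issued = [0, 1, 3, 5]

  0. MEM→r4 ⇒ go  {3A/2Mu/1Ld/1B | 7r 3w}
  1. MUL→r2 ⇒ go  {3A/1Mu/1Ld/1B | 5r 2w}
  2. MUL→r2 ⇒ no(WAW)  {3A/1Mu/1Ld/1B | 5r 2w}
  3. MEM ⇒ go  {3A/1Mu/0Ld/1B | 3r 2w}
  4. MEM→r8 ⇒ no(FU)  {3A/1Mu/0Ld/1B | 3r 2w}
  5. ALU→r0 ⇒ go  {2A/1Mu/0Ld/1B | 1r 1w}
  6. MEM→r6 ⇒ no(FU)  {2A/1Mu/0Ld/1B | 1r 1w}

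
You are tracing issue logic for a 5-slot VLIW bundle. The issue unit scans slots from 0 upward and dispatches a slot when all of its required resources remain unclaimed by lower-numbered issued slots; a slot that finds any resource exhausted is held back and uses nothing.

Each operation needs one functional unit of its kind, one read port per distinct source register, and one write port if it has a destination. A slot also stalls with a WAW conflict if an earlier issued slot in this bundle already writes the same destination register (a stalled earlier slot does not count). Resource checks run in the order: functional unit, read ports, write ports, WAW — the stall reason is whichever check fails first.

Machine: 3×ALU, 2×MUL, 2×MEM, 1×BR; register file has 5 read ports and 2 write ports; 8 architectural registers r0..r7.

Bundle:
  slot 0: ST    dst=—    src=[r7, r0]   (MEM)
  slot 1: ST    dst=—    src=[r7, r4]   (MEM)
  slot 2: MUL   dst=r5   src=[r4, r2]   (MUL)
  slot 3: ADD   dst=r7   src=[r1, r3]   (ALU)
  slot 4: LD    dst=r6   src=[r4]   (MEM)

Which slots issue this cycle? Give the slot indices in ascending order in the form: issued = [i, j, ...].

issued = [0, 1]

(0) want 1×MEM +2rd +0wr — yes → AL3|MU2|ME1|BR1|rd3|wr2
(1) want 1×MEM +2rd +0wr — yes → AL3|MU2|ME0|BR1|rd1|wr2
(2) want 1×MUL +2rd +1wr — RD_PORT → AL3|MU2|ME0|BR1|rd1|wr2
(3) want 1×ALU +2rd +1wr — RD_PORT → AL3|MU2|ME0|BR1|rd1|wr2
(4) want 1×MEM +1rd +1wr — FU → AL3|MU2|ME0|BR1|rd1|wr2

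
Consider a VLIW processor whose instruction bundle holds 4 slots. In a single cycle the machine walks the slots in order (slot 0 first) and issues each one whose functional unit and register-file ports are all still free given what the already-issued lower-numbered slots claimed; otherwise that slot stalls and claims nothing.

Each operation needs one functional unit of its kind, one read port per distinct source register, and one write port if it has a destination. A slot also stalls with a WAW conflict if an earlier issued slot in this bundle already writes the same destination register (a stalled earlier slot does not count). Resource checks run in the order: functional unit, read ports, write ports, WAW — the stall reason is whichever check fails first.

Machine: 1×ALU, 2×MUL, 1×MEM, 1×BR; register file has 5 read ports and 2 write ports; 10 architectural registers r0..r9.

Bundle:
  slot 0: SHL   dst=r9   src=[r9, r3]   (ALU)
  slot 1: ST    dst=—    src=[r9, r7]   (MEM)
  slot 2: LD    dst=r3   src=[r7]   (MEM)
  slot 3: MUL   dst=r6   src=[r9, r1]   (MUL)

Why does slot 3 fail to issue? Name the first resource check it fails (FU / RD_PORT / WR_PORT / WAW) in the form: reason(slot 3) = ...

#0 ALU src=r9,r3 dispatched  <A:0 Mu:2 Ld:1 B:1 rd:3 wr:1>
#1 MEM src=r9,r7 dispatched  <A:0 Mu:2 Ld:0 B:1 rd:1 wr:1>
#2 MEM src=r7 held:FU  <A:0 Mu:2 Ld:0 B:1 rd:1 wr:1>
#3 MUL src=r9,r1 held:RD_PORT  <A:0 Mu:2 Ld:0 B:1 rd:1 wr:1>

reason(slot 3) = RD_PORT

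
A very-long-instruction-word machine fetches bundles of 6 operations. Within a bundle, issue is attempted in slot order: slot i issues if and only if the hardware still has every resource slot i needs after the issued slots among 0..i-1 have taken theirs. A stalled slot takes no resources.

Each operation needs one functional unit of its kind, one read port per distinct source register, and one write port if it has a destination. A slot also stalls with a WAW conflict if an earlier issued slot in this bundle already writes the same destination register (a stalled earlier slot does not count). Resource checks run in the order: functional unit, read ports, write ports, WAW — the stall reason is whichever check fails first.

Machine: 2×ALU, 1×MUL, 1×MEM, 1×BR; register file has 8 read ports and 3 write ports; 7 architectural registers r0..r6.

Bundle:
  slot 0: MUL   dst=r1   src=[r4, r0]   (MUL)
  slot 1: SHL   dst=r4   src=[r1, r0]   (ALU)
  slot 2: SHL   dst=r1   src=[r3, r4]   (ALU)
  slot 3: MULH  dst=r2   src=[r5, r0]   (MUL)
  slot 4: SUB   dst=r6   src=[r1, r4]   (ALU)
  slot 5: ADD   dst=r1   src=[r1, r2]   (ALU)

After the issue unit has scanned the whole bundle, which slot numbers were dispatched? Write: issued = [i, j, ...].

issued = [0, 1, 4]

(0) want 1×MUL +2rd +1wr — yes → AL2|MU0|ME1|BR1|rd6|wr2
(1) want 1×ALU +2rd +1wr — yes → AL1|MU0|ME1|BR1|rd4|wr1
(2) want 1×ALU +2rd +1wr — WAW → AL1|MU0|ME1|BR1|rd4|wr1
(3) want 1×MUL +2rd +1wr — FU → AL1|MU0|ME1|BR1|rd4|wr1
(4) want 1×ALU +2rd +1wr — yes → AL0|MU0|ME1|BR1|rd2|wr0
(5) want 1×ALU +2rd +1wr — FU → AL0|MU0|ME1|BR1|rd2|wr0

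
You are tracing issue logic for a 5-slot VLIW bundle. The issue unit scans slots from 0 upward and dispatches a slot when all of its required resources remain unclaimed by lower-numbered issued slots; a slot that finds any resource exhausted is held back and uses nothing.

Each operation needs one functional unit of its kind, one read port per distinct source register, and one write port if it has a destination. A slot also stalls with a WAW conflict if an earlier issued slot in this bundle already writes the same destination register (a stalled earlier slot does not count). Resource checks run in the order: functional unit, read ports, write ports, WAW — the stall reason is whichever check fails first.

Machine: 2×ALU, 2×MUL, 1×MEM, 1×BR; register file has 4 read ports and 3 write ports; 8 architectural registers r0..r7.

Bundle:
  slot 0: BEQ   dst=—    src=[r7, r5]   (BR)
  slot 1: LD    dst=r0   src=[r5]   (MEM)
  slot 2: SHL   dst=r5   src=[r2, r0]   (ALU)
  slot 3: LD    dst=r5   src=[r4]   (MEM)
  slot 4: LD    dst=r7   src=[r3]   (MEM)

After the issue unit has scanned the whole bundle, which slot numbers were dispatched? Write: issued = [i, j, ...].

issued = [0, 1]

slot 0 (BR): ISSUE — free A2,Mu2,Ld1,B0 rp2 wp3
slot 1 (MEM): ISSUE — free A2,Mu2,Ld0,B0 rp1 wp2
slot 2 (ALU): stall RD_PORT — free A2,Mu2,Ld0,B0 rp1 wp2
slot 3 (MEM): stall FU — free A2,Mu2,Ld0,B0 rp1 wp2
slot 4 (MEM): stall FU — free A2,Mu2,Ld0,B0 rp1 wp2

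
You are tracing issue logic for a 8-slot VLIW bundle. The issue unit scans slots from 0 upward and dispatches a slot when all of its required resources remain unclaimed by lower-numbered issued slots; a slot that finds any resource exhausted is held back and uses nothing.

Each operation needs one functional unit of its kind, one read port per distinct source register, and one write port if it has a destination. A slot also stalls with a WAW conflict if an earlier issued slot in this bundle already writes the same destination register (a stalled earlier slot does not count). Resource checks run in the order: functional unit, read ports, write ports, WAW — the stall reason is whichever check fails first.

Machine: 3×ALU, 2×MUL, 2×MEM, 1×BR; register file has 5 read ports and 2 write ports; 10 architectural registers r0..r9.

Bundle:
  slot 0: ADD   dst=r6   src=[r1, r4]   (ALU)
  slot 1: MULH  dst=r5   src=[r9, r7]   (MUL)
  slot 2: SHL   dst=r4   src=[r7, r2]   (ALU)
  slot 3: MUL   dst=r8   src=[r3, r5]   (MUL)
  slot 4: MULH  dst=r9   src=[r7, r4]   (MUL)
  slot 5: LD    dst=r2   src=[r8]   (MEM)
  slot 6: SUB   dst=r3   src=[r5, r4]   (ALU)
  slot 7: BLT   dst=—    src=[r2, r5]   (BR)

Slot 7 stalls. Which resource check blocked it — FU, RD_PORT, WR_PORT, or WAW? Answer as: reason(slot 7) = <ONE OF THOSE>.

  0. ALU→r6 ⇒ go  {2A/2Mu/2Ld/1B | 3r 1w}
  1. MUL→r5 ⇒ go  {2A/1Mu/2Ld/1B | 1r 0w}
  2. ALU→r4 ⇒ no(RD_PORT)  {2A/1Mu/2Ld/1B | 1r 0w}
  3. MUL→r8 ⇒ no(RD_PORT)  {2A/1Mu/2Ld/1B | 1r 0w}
  4. MUL→r9 ⇒ no(RD_PORT)  {2A/1Mu/2Ld/1B | 1r 0w}
  5. MEM→r2 ⇒ no(WR_PORT)  {2A/1Mu/2Ld/1B | 1r 0w}
  6. ALU→r3 ⇒ no(RD_PORT)  {2A/1Mu/2Ld/1B | 1r 0w}
  7. BR ⇒ no(RD_PORT)  {2A/1Mu/2Ld/1B | 1r 0w}

reason(slot 7) = RD_PORT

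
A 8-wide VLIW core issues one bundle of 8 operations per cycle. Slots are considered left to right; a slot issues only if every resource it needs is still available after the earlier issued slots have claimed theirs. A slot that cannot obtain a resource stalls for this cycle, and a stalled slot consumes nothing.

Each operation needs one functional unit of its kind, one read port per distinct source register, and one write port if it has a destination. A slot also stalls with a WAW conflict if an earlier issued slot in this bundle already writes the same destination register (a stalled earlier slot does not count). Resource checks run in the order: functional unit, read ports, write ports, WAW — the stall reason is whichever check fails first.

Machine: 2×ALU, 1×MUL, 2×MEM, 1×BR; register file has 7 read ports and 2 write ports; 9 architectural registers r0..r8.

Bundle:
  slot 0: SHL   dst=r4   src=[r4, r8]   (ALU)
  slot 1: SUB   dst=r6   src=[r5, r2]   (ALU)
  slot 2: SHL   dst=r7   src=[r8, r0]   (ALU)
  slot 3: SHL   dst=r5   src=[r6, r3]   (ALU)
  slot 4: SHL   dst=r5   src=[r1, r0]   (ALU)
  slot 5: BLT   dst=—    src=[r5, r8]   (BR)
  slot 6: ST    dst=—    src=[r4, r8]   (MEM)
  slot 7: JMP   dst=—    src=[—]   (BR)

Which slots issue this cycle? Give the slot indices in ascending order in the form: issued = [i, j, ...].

slot 0 (ALU): ISSUE — free A1,Mu1,Ld2,B1 rp5 wp1
slot 1 (ALU): ISSUE — free A0,Mu1,Ld2,B1 rp3 wp0
slot 2 (ALU): stall FU — free A0,Mu1,Ld2,B1 rp3 wp0
slot 3 (ALU): stall FU — free A0,Mu1,Ld2,B1 rp3 wp0
slot 4 (ALU): stall FU — free A0,Mu1,Ld2,B1 rp3 wp0
slot 5 (BR): ISSUE — free A0,Mu1,Ld2,B0 rp1 wp0
slot 6 (MEM): stall RD_PORT — free A0,Mu1,Ld2,B0 rp1 wp0
slot 7 (BR): stall FU — free A0,Mu1,Ld2,B0 rp1 wp0

issued = [0, 1, 5]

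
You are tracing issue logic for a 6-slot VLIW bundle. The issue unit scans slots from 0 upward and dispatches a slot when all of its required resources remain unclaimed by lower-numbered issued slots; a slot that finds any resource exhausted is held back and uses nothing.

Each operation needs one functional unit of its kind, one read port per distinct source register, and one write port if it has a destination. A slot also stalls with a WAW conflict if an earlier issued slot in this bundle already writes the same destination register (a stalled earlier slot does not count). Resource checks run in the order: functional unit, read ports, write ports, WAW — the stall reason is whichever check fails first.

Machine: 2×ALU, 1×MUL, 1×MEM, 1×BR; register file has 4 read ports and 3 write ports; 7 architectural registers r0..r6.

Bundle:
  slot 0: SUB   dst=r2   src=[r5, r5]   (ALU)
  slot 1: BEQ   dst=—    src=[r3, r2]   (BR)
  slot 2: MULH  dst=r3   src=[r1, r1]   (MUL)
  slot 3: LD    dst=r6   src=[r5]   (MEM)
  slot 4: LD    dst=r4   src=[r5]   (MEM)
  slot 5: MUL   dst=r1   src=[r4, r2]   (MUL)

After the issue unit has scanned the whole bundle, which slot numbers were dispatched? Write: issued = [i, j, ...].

[0] ALU needs rd=1 wr=1: ok; after: ALU=1 MUL=1 MEM=1 BR=1, R=3, W=2
[1] BR needs rd=2 wr=0: ok; after: ALU=1 MUL=1 MEM=1 BR=0, R=1, W=2
[2] MUL needs rd=1 wr=1: ok; after: ALU=1 MUL=0 MEM=1 BR=0, R=0, W=1
[3] MEM needs rd=1 wr=1: RD_PORT; after: ALU=1 MUL=0 MEM=1 BR=0, R=0, W=1
[4] MEM needs rd=1 wr=1: RD_PORT; after: ALU=1 MUL=0 MEM=1 BR=0, R=0, W=1
[5] MUL needs rd=2 wr=1: FU; after: ALU=1 MUL=0 MEM=1 BR=0, R=0, W=1

issued = [0, 1, 2]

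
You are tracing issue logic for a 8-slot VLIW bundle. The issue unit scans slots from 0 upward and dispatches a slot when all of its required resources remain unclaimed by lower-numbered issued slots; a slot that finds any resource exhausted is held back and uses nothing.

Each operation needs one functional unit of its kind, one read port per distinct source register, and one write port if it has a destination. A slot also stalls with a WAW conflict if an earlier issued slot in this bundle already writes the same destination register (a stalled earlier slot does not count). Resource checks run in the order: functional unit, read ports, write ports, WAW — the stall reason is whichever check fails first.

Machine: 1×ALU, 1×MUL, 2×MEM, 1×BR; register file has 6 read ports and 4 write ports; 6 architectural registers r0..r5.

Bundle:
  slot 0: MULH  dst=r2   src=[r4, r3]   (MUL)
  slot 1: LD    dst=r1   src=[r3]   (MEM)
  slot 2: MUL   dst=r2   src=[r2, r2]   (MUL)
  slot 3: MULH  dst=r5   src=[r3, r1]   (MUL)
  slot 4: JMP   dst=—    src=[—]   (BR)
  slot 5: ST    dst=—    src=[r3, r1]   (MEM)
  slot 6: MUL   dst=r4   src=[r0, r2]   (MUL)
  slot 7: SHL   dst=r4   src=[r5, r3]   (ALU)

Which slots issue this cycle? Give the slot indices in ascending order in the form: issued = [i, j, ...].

issued = [0, 1, 4, 5]

  0. MUL→r2 ⇒ go  {1A/0Mu/2Ld/1B | 4r 3w}
  1. MEM→r1 ⇒ go  {1A/0Mu/1Ld/1B | 3r 2w}
  2. MUL→r2 ⇒ no(FU)  {1A/0Mu/1Ld/1B | 3r 2w}
  3. MUL→r5 ⇒ no(FU)  {1A/0Mu/1Ld/1B | 3r 2w}
  4. BR ⇒ go  {1A/0Mu/1Ld/0B | 3r 2w}
  5. MEM ⇒ go  {1A/0Mu/0Ld/0B | 1r 2w}
  6. MUL→r4 ⇒ no(FU)  {1A/0Mu/0Ld/0B | 1r 2w}
  7. ALU→r4 ⇒ no(RD_PORT)  {1A/0Mu/0Ld/0B | 1r 2w}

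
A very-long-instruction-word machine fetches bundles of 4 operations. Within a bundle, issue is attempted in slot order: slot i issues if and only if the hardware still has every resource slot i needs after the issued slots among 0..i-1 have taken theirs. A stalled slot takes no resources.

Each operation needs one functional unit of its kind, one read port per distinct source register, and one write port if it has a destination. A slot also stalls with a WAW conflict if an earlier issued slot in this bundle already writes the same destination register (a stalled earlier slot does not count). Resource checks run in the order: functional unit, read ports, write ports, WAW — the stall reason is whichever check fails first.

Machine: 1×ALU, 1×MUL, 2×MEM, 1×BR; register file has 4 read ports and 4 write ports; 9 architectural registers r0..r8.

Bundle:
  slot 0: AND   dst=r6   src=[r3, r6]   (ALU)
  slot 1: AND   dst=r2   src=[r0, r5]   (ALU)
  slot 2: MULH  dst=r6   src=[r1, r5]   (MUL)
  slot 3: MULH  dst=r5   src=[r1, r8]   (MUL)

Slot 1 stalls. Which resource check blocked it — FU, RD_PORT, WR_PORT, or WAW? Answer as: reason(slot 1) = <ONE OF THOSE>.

#0 ALU src=r3,r6 dispatched  <A:0 Mu:1 Ld:2 B:1 rd:2 wr:3>
#1 ALU src=r0,r5 held:FU  <A:0 Mu:1 Ld:2 B:1 rd:2 wr:3>
#2 MUL src=r1,r5 held:WAW  <A:0 Mu:1 Ld:2 B:1 rd:2 wr:3>
#3 MUL src=r1,r8 dispatched  <A:0 Mu:0 Ld:2 B:1 rd:0 wr:2>

reason(slot 1) = FU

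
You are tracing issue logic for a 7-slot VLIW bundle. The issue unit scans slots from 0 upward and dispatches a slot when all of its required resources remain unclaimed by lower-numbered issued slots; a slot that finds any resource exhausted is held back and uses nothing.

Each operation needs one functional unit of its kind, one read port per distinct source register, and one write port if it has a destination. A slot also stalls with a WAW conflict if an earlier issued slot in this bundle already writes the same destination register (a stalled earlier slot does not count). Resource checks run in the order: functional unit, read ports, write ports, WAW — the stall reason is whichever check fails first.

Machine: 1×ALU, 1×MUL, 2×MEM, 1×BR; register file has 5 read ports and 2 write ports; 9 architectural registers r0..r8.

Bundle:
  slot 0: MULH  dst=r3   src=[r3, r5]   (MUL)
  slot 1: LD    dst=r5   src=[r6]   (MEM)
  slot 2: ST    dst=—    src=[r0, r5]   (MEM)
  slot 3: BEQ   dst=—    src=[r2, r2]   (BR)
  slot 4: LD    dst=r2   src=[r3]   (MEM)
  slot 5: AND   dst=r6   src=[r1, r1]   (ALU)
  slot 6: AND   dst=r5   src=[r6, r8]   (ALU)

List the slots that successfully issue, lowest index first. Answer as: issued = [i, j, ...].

issued = [0, 1, 2]

#0 MUL src=r3,r5 dispatched  <A:1 Mu:0 Ld:2 B:1 rd:3 wr:1>
#1 MEM src=r6 dispatched  <A:1 Mu:0 Ld:1 B:1 rd:2 wr:0>
#2 MEM src=r0,r5 dispatched  <A:1 Mu:0 Ld:0 B:1 rd:0 wr:0>
#3 BR src=r2,r2 held:RD_PORT  <A:1 Mu:0 Ld:0 B:1 rd:0 wr:0>
#4 MEM src=r3 held:FU  <A:1 Mu:0 Ld:0 B:1 rd:0 wr:0>
#5 ALU src=r1,r1 held:RD_PORT  <A:1 Mu:0 Ld:0 B:1 rd:0 wr:0>
#6 ALU src=r6,r8 held:RD_PORT  <A:1 Mu:0 Ld:0 B:1 rd:0 wr:0>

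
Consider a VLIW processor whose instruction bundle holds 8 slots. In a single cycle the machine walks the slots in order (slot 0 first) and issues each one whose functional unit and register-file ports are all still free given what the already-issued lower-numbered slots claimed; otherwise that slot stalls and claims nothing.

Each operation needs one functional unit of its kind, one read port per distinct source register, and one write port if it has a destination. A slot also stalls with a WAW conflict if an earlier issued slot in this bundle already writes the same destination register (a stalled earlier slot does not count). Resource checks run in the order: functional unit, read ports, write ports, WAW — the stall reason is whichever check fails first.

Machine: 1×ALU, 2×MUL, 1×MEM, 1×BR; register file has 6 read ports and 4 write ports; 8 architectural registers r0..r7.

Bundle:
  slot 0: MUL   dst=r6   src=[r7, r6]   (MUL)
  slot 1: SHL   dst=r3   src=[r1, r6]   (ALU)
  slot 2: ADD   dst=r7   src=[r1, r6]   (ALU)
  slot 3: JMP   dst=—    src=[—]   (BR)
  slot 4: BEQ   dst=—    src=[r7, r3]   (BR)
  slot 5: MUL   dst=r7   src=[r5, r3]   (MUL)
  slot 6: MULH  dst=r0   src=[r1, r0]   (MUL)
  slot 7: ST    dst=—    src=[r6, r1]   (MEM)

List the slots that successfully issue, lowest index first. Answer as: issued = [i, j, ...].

issued = [0, 1, 3, 5]

[0] MUL needs rd=2 wr=1: ok; after: ALU=1 MUL=1 MEM=1 BR=1, R=4, W=3
[1] ALU needs rd=2 wr=1: ok; after: ALU=0 MUL=1 MEM=1 BR=1, R=2, W=2
[2] ALU needs rd=2 wr=1: FU; after: ALU=0 MUL=1 MEM=1 BR=1, R=2, W=2
[3] BR needs rd=0 wr=0: ok; after: ALU=0 MUL=1 MEM=1 BR=0, R=2, W=2
[4] BR needs rd=2 wr=0: FU; after: ALU=0 MUL=1 MEM=1 BR=0, R=2, W=2
[5] MUL needs rd=2 wr=1: ok; after: ALU=0 MUL=0 MEM=1 BR=0, R=0, W=1
[6] MUL needs rd=2 wr=1: FU; after: ALU=0 MUL=0 MEM=1 BR=0, R=0, W=1
[7] MEM needs rd=2 wr=0: RD_PORT; after: ALU=0 MUL=0 MEM=1 BR=0, R=0, W=1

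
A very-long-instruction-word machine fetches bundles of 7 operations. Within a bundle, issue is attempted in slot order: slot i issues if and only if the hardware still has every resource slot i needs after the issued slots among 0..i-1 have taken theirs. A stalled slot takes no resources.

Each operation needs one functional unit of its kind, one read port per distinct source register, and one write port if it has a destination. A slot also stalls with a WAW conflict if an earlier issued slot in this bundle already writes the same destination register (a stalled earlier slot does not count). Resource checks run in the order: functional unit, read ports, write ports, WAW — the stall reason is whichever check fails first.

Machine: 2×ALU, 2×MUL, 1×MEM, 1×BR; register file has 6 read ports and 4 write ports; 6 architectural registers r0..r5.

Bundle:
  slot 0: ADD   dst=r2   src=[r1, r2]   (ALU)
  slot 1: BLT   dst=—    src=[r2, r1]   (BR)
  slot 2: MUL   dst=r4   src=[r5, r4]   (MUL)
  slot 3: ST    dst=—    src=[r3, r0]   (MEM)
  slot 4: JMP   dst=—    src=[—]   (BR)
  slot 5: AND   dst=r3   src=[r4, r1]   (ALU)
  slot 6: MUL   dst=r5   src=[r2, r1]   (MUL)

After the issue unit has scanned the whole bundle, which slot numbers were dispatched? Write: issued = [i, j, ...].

[0] ALU needs rd=2 wr=1: ok; after: ALU=1 MUL=2 MEM=1 BR=1, R=4, W=3
[1] BR needs rd=2 wr=0: ok; after: ALU=1 MUL=2 MEM=1 BR=0, R=2, W=3
[2] MUL needs rd=2 wr=1: ok; after: ALU=1 MUL=1 MEM=1 BR=0, R=0, W=2
[3] MEM needs rd=2 wr=0: RD_PORT; after: ALU=1 MUL=1 MEM=1 BR=0, R=0, W=2
[4] BR needs rd=0 wr=0: FU; after: ALU=1 MUL=1 MEM=1 BR=0, R=0, W=2
[5] ALU needs rd=2 wr=1: RD_PORT; after: ALU=1 MUL=1 MEM=1 BR=0, R=0, W=2
[6] MUL needs rd=2 wr=1: RD_PORT; after: ALU=1 MUL=1 MEM=1 BR=0, R=0, W=2

issued = [0, 1, 2]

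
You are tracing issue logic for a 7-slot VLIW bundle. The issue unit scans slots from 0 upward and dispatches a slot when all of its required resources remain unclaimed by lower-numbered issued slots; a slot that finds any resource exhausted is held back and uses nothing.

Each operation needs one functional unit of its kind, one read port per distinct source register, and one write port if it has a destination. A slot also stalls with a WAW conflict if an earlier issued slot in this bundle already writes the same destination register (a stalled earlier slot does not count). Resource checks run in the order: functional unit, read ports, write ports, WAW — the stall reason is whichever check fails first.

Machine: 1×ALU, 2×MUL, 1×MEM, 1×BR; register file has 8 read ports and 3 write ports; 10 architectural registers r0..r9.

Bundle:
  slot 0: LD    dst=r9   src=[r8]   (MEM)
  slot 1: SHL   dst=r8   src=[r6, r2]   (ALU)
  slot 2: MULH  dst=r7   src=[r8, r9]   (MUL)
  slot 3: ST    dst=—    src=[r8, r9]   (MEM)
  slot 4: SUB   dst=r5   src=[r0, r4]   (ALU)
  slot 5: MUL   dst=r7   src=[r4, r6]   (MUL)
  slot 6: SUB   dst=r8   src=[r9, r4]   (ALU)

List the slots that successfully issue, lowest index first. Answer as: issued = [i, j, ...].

issued = [0, 1, 2]

  0. MEM→r9 ⇒ go  {1A/2Mu/0Ld/1B | 7r 2w}
  1. ALU→r8 ⇒ go  {0A/2Mu/0Ld/1B | 5r 1w}
  2. MUL→r7 ⇒ go  {0A/1Mu/0Ld/1B | 3r 0w}
  3. MEM ⇒ no(FU)  {0A/1Mu/0Ld/1B | 3r 0w}
  4. ALU→r5 ⇒ no(FU)  {0A/1Mu/0Ld/1B | 3r 0w}
  5. MUL→r7 ⇒ no(WR_PORT)  {0A/1Mu/0Ld/1B | 3r 0w}
  6. ALU→r8 ⇒ no(FU)  {0A/1Mu/0Ld/1B | 3r 0w}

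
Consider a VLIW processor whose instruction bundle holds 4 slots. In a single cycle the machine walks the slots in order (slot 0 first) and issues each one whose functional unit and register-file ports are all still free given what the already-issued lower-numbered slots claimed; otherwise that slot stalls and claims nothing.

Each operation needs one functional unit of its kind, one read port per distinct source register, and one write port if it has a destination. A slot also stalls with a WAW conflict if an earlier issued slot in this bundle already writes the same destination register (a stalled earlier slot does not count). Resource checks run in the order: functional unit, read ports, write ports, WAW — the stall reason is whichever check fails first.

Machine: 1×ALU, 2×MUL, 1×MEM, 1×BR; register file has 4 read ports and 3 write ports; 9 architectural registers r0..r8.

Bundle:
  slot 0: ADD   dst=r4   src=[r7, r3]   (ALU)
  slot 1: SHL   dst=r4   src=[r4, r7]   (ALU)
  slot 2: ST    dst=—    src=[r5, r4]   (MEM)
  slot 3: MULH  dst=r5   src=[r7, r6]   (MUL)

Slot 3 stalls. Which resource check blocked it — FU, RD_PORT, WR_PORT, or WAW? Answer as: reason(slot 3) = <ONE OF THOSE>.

[0] ALU needs rd=2 wr=1: ok; after: ALU=0 MUL=2 MEM=1 BR=1, R=2, W=2
[1] ALU needs rd=2 wr=1: FU; after: ALU=0 MUL=2 MEM=1 BR=1, R=2, W=2
[2] MEM needs rd=2 wr=0: ok; after: ALU=0 MUL=2 MEM=0 BR=1, R=0, W=2
[3] MUL needs rd=2 wr=1: RD_PORT; after: ALU=0 MUL=2 MEM=0 BR=1, R=0, W=2

reason(slot 3) = RD_PORT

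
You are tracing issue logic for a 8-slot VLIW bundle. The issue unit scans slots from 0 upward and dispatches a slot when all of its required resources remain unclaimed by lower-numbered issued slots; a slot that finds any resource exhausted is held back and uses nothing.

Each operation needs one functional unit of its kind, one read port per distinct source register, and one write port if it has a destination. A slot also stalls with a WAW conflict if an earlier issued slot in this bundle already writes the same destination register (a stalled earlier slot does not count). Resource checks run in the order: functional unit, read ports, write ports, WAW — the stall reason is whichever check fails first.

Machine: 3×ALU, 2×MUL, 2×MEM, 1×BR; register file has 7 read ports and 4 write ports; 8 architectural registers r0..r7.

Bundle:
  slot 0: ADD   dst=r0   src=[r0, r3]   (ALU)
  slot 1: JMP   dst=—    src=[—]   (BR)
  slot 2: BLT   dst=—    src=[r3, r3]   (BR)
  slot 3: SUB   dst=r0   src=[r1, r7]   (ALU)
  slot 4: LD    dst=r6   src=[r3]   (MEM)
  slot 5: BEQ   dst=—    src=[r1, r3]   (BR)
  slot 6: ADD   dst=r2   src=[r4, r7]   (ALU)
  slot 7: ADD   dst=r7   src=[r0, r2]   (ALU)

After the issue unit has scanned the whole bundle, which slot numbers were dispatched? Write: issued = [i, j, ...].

[0] ALU needs rd=2 wr=1: ok; after: ALU=2 MUL=2 MEM=2 BR=1, R=5, W=3
[1] BR needs rd=0 wr=0: ok; after: ALU=2 MUL=2 MEM=2 BR=0, R=5, W=3
[2] BR needs rd=1 wr=0: FU; after: ALU=2 MUL=2 MEM=2 BR=0, R=5, W=3
[3] ALU needs rd=2 wr=1: WAW; after: ALU=2 MUL=2 MEM=2 BR=0, R=5, W=3
[4] MEM needs rd=1 wr=1: ok; after: ALU=2 MUL=2 MEM=1 BR=0, R=4, W=2
[5] BR needs rd=2 wr=0: FU; after: ALU=2 MUL=2 MEM=1 BR=0, R=4, W=2
[6] ALU needs rd=2 wr=1: ok; after: ALU=1 MUL=2 MEM=1 BR=0, R=2, W=1
[7] ALU needs rd=2 wr=1: ok; after: ALU=0 MUL=2 MEM=1 BR=0, R=0, W=0

issued = [0, 1, 4, 6, 7]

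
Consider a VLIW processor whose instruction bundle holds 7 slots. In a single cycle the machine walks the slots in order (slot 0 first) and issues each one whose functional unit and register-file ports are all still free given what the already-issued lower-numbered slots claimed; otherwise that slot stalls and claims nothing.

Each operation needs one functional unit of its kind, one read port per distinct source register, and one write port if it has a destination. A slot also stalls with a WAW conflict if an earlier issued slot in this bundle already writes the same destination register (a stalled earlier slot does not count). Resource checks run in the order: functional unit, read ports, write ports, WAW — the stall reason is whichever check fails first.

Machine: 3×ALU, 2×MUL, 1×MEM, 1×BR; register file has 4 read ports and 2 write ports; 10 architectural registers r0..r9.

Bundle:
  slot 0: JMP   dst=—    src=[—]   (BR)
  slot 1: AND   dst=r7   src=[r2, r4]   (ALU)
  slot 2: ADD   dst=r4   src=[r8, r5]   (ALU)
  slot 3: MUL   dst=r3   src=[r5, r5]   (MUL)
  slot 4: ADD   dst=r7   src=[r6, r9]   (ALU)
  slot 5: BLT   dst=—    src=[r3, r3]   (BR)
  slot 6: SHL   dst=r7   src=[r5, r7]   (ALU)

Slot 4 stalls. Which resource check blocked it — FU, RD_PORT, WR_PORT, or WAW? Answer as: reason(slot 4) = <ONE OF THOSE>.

reason(slot 4) = RD_PORT

[0] BR needs rd=0 wr=0: ok; after: ALU=3 MUL=2 MEM=1 BR=0, R=4, W=2
[1] ALU needs rd=2 wr=1: ok; after: ALU=2 MUL=2 MEM=1 BR=0, R=2, W=1
[2] ALU needs rd=2 wr=1: ok; after: ALU=1 MUL=2 MEM=1 BR=0, R=0, W=0
[3] MUL needs rd=1 wr=1: RD_PORT; after: ALU=1 MUL=2 MEM=1 BR=0, R=0, W=0
[4] ALU needs rd=2 wr=1: RD_PORT; after: ALU=1 MUL=2 MEM=1 BR=0, R=0, W=0
[5] BR needs rd=1 wr=0: FU; after: ALU=1 MUL=2 MEM=1 BR=0, R=0, W=0
[6] ALU needs rd=2 wr=1: RD_PORT; after: ALU=1 MUL=2 MEM=1 BR=0, R=0, W=0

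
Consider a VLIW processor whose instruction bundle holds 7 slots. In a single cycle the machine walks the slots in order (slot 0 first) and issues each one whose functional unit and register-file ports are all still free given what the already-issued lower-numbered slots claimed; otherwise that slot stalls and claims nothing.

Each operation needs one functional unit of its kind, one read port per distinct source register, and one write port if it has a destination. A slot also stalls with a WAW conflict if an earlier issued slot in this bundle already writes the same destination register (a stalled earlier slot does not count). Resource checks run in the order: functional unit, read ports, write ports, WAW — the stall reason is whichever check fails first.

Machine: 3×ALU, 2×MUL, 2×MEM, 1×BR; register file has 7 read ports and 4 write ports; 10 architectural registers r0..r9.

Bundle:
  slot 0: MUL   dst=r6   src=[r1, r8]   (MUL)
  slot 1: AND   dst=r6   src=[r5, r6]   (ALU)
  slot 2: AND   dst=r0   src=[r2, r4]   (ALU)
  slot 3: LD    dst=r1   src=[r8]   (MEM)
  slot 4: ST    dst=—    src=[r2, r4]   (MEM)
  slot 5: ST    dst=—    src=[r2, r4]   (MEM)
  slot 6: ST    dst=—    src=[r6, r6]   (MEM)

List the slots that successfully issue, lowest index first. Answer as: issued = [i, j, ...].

issued = [0, 2, 3, 4]

  0. MUL→r6 ⇒ go  {3A/1Mu/2Ld/1B | 5r 3w}
  1. ALU→r6 ⇒ no(WAW)  {3A/1Mu/2Ld/1B | 5r 3w}
  2. ALU→r0 ⇒ go  {2A/1Mu/2Ld/1B | 3r 2w}
  3. MEM→r1 ⇒ go  {2A/1Mu/1Ld/1B | 2r 1w}
  4. MEM ⇒ go  {2A/1Mu/0Ld/1B | 0r 1w}
  5. MEM ⇒ no(FU)  {2A/1Mu/0Ld/1B | 0r 1w}
  6. MEM ⇒ no(FU)  {2A/1Mu/0Ld/1B | 0r 1w}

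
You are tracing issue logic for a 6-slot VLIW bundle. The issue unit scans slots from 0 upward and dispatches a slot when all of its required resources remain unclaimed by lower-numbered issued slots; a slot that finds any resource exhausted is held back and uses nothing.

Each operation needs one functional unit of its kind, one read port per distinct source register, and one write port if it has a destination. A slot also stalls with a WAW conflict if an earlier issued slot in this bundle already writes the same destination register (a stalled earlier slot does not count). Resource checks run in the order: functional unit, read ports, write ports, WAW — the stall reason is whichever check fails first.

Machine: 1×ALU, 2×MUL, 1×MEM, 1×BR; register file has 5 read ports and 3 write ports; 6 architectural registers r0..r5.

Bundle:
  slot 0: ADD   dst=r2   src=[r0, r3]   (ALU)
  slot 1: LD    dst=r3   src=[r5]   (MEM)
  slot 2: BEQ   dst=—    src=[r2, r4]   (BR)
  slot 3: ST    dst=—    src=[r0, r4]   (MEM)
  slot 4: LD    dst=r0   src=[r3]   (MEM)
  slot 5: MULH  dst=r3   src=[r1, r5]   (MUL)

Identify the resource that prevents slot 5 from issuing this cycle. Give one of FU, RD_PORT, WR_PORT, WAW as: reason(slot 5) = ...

#0 ALU src=r0,r3 dispatched  <A:0 Mu:2 Ld:1 B:1 rd:3 wr:2>
#1 MEM src=r5 dispatched  <A:0 Mu:2 Ld:0 B:1 rd:2 wr:1>
#2 BR src=r2,r4 dispatched  <A:0 Mu:2 Ld:0 B:0 rd:0 wr:1>
#3 MEM src=r0,r4 held:FU  <A:0 Mu:2 Ld:0 B:0 rd:0 wr:1>
#4 MEM src=r3 held:FU  <A:0 Mu:2 Ld:0 B:0 rd:0 wr:1>
#5 MUL src=r1,r5 held:RD_PORT  <A:0 Mu:2 Ld:0 B:0 rd:0 wr:1>

reason(slot 5) = RD_PORT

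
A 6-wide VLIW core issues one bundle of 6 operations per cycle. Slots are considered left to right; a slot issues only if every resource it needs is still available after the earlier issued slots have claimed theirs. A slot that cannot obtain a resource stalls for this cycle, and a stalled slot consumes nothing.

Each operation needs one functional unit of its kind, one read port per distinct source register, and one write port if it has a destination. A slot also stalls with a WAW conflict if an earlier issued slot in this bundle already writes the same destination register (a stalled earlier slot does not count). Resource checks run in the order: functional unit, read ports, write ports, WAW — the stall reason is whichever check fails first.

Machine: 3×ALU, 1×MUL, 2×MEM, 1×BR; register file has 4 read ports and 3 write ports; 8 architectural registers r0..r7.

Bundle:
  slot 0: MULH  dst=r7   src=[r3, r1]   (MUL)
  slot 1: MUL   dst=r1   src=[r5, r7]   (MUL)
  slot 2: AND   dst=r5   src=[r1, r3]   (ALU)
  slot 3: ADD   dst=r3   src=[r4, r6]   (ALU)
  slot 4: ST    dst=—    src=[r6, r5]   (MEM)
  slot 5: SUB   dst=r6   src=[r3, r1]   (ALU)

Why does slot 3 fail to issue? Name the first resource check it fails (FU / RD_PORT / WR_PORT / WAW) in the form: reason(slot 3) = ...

reason(slot 3) = RD_PORT

[0] MUL needs rd=2 wr=1: ok; after: ALU=3 MUL=0 MEM=2 BR=1, R=2, W=2
[1] MUL needs rd=2 wr=1: FU; after: ALU=3 MUL=0 MEM=2 BR=1, R=2, W=2
[2] ALU needs rd=2 wr=1: ok; after: ALU=2 MUL=0 MEM=2 BR=1, R=0, W=1
[3] ALU needs rd=2 wr=1: RD_PORT; after: ALU=2 MUL=0 MEM=2 BR=1, R=0, W=1
[4] MEM needs rd=2 wr=0: RD_PORT; after: ALU=2 MUL=0 MEM=2 BR=1, R=0, W=1
[5] ALU needs rd=2 wr=1: RD_PORT; after: ALU=2 MUL=0 MEM=2 BR=1, R=0, W=1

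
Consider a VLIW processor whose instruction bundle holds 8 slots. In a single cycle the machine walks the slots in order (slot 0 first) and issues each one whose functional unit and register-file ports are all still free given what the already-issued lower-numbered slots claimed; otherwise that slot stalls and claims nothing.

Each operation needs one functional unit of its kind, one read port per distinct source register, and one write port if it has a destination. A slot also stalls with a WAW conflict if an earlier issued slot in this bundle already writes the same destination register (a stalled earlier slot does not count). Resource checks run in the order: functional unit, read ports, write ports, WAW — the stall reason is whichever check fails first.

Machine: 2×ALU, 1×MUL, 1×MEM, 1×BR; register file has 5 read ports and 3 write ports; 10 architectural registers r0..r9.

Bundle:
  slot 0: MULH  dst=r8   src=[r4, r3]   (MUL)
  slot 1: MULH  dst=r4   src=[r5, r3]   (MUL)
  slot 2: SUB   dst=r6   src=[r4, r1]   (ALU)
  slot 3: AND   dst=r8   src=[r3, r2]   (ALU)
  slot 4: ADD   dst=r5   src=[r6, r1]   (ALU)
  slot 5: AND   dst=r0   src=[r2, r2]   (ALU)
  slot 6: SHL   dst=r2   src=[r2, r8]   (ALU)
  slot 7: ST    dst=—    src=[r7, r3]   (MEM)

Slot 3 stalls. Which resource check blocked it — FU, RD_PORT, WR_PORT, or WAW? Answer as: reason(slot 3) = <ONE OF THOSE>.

reason(slot 3) = RD_PORT

#0 MUL src=r4,r3 dispatched  <A:2 Mu:0 Ld:1 B:1 rd:3 wr:2>
#1 MUL src=r5,r3 held:FU  <A:2 Mu:0 Ld:1 B:1 rd:3 wr:2>
#2 ALU src=r4,r1 dispatched  <A:1 Mu:0 Ld:1 B:1 rd:1 wr:1>
#3 ALU src=r3,r2 held:RD_PORT  <A:1 Mu:0 Ld:1 B:1 rd:1 wr:1>
#4 ALU src=r6,r1 held:RD_PORT  <A:1 Mu:0 Ld:1 B:1 rd:1 wr:1>
#5 ALU src=r2,r2 dispatched  <A:0 Mu:0 Ld:1 B:1 rd:0 wr:0>
#6 ALU src=r2,r8 held:FU  <A:0 Mu:0 Ld:1 B:1 rd:0 wr:0>
#7 MEM src=r7,r3 held:RD_PORT  <A:0 Mu:0 Ld:1 B:1 rd:0 wr:0>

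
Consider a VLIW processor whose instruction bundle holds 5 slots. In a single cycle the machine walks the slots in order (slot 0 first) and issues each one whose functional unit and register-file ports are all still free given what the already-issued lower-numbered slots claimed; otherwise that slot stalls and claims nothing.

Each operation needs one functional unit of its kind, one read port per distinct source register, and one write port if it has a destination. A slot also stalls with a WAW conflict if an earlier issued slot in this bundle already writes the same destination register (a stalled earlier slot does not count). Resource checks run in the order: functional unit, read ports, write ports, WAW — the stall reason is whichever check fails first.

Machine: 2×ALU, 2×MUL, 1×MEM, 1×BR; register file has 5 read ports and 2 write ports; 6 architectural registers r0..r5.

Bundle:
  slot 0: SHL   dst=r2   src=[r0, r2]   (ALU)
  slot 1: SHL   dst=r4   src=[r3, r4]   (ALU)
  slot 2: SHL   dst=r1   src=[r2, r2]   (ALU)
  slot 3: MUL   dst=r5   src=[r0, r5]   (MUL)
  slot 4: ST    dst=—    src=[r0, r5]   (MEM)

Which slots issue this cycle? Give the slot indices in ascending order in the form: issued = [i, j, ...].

issued = [0, 1]

[0] ALU needs rd=2 wr=1: ok; after: ALU=1 MUL=2 MEM=1 BR=1, R=3, W=1
[1] ALU needs rd=2 wr=1: ok; after: ALU=0 MUL=2 MEM=1 BR=1, R=1, W=0
[2] ALU needs rd=1 wr=1: FU; after: ALU=0 MUL=2 MEM=1 BR=1, R=1, W=0
[3] MUL needs rd=2 wr=1: RD_PORT; after: ALU=0 MUL=2 MEM=1 BR=1, R=1, W=0
[4] MEM needs rd=2 wr=0: RD_PORT; after: ALU=0 MUL=2 MEM=1 BR=1, R=1, W=0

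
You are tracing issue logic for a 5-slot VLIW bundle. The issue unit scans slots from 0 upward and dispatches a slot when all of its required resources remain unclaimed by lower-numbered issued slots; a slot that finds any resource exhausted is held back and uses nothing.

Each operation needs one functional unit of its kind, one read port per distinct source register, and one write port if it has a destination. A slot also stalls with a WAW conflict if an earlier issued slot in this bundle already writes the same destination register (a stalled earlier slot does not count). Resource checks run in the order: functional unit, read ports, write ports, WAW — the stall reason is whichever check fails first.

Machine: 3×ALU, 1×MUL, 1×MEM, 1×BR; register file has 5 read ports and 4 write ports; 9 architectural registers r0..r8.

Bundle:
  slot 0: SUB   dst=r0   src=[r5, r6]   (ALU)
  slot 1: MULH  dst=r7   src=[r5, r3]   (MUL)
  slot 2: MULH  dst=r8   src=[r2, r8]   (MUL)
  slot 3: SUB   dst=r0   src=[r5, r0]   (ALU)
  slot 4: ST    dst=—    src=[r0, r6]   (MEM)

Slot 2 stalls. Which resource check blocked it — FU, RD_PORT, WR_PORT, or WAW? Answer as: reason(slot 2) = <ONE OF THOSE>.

#0 ALU src=r5,r6 dispatched  <A:2 Mu:1 Ld:1 B:1 rd:3 wr:3>
#1 MUL src=r5,r3 dispatched  <A:2 Mu:0 Ld:1 B:1 rd:1 wr:2>
#2 MUL src=r2,r8 held:FU  <A:2 Mu:0 Ld:1 B:1 rd:1 wr:2>
#3 ALU src=r5,r0 held:RD_PORT  <A:2 Mu:0 Ld:1 B:1 rd:1 wr:2>
#4 MEM src=r0,r6 held:RD_PORT  <A:2 Mu:0 Ld:1 B:1 rd:1 wr:2>

reason(slot 2) = FU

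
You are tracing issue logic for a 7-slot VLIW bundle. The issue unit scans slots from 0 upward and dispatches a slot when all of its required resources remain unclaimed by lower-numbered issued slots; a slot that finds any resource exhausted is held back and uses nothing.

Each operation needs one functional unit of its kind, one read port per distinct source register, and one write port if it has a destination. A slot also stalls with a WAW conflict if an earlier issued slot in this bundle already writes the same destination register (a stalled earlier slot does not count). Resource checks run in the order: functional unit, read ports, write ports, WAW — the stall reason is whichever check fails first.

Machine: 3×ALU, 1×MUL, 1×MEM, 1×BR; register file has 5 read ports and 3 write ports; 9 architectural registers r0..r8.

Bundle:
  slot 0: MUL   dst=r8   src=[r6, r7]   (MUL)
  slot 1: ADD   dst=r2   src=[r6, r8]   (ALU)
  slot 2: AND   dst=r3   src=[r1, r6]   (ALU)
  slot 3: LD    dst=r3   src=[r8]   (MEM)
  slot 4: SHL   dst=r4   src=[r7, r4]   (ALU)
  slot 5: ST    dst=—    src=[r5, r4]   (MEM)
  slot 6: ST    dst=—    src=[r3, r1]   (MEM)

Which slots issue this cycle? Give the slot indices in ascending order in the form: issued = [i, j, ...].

slot 0 (MUL): ISSUE — free A3,Mu0,Ld1,B1 rp3 wp2
slot 1 (ALU): ISSUE — free A2,Mu0,Ld1,B1 rp1 wp1
slot 2 (ALU): stall RD_PORT — free A2,Mu0,Ld1,B1 rp1 wp1
slot 3 (MEM): ISSUE — free A2,Mu0,Ld0,B1 rp0 wp0
slot 4 (ALU): stall RD_PORT — free A2,Mu0,Ld0,B1 rp0 wp0
slot 5 (MEM): stall FU — free A2,Mu0,Ld0,B1 rp0 wp0
slot 6 (MEM): stall FU — free A2,Mu0,Ld0,B1 rp0 wp0

issued = [0, 1, 3]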